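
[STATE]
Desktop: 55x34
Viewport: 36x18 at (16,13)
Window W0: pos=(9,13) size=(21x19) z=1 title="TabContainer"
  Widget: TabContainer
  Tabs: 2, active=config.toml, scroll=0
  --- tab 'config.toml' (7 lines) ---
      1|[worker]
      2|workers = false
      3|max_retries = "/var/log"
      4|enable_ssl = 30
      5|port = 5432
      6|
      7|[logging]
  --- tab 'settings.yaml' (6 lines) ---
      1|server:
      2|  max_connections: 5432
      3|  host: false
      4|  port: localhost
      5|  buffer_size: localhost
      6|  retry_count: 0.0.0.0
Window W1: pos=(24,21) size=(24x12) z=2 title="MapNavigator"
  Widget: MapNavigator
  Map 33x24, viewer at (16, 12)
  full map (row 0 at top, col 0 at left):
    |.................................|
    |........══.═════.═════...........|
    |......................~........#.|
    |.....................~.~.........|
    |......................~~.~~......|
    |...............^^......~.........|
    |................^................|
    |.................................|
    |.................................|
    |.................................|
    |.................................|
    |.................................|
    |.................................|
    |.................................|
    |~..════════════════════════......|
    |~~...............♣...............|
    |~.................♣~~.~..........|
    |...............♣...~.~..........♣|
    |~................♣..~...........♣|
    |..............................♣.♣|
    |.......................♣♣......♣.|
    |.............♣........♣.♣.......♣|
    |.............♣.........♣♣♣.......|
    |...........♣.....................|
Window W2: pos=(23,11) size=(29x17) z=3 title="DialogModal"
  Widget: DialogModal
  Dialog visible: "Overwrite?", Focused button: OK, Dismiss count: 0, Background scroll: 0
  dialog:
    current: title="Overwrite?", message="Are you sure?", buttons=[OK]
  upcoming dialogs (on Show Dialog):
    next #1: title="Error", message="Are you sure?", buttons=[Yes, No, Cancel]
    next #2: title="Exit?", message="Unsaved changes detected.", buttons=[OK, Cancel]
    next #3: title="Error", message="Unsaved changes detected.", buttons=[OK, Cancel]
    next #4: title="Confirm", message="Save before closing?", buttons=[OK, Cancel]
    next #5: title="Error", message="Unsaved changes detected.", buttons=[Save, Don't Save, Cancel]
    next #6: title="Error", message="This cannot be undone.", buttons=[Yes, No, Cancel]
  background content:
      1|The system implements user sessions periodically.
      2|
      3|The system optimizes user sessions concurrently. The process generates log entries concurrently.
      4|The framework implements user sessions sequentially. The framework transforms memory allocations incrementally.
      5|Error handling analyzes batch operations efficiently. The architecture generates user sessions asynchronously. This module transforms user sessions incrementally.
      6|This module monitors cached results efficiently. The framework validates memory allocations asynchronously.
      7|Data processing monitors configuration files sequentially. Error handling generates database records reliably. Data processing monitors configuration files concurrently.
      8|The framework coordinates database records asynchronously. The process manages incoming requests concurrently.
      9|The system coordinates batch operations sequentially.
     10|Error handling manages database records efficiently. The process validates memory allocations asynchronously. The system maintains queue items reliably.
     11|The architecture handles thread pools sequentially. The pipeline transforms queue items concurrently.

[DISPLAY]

━━━━━━━┠───────────────────────────┨
ntainer┃The system implements user ┃
───────┃                           ┃
g.toml]┃The system optimizes user s┃
───────┃The framework implements us┃
r]     ┃Error┌───────────────┐s bat┃
s = fal┃This │   Overwrite?  │ached┃
tries =┃Data │ Are you sure? │rs co┃
_ssl = ┃The f│      [OK]     │tes d┃
 5432  ┃The s└───────────────┘ batc┃
       ┃Error handling manages data┃
ng]    ┃The architecture handles th┃
       ┃                           ┃
       ┃                           ┃
       ┗━━━━━━━━━━━━━━━━━━━━━━━━━━━┛
        ┃...........@..........┃    
        ┃......................┃    
        ┃══════════════════════┃    


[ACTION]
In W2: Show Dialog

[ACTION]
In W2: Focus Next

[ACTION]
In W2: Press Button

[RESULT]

━━━━━━━┠───────────────────────────┨
ntainer┃The system implements user ┃
───────┃                           ┃
g.toml]┃The system optimizes user s┃
───────┃The framework implements us┃
r]     ┃Error handling analyzes bat┃
s = fal┃This module monitors cached┃
tries =┃Data processing monitors co┃
_ssl = ┃The framework coordinates d┃
 5432  ┃The system coordinates batc┃
       ┃Error handling manages data┃
ng]    ┃The architecture handles th┃
       ┃                           ┃
       ┃                           ┃
       ┗━━━━━━━━━━━━━━━━━━━━━━━━━━━┛
        ┃...........@..........┃    
        ┃......................┃    
        ┃══════════════════════┃    


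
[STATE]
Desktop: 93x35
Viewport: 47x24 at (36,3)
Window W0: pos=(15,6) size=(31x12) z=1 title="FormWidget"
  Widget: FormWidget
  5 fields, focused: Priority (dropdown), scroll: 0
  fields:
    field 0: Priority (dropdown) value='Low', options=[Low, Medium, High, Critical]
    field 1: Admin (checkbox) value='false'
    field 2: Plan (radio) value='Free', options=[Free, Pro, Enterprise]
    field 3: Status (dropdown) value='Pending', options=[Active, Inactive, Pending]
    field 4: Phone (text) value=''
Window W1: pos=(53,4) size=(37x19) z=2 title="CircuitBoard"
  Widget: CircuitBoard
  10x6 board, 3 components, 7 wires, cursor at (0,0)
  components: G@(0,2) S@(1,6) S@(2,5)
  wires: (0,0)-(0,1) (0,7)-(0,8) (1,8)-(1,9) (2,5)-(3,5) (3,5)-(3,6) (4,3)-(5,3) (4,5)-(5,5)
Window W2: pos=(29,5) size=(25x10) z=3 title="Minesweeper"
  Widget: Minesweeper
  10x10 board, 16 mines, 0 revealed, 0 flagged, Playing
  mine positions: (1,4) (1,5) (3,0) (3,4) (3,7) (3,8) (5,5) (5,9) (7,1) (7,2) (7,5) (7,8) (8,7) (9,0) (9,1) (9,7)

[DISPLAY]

                                               
                 ┏━━━━━━━━━━━━━━━━━━━━━━━━━━━━━
━━━━━━━━━━━━━━━━━┓ CircuitBoard                
weeper           ┃─────────────────────────────
─────────────────┨   0 1 2 3 4 5 6 7 8 9       
■■■■             ┃0  [.]─ ·   G                
■■■■             ┃                             
■■■■             ┃1                           S
■■■■             ┃                             
■■■■             ┃2                       S    
■■■■             ┃                        │    
━━━━━━━━━━━━━━━━━┛3                       · ─ ·
         ┃       ┃                             
         ┃       ┃4               ·       ·    
━━━━━━━━━┛       ┃                │       │    
                 ┃5               ·       ·    
                 ┃Cursor: (0,0)                
                 ┃                             
                 ┃                             
                 ┗━━━━━━━━━━━━━━━━━━━━━━━━━━━━━
                                               
                                               
                                               
                                               


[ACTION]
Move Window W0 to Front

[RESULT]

                                               
                 ┏━━━━━━━━━━━━━━━━━━━━━━━━━━━━━
━━━━━━━━━━━━━━━━━┓ CircuitBoard                
━━━━━━━━━┓       ┃─────────────────────────────
         ┃───────┨   0 1 2 3 4 5 6 7 8 9       
─────────┨       ┃0  [.]─ ·   G                
       ▼]┃       ┃                             
         ┃       ┃1                           S
ee  ( ) P┃       ┃                             
ng     ▼]┃       ┃2                       S    
        ]┃       ┃                        │    
         ┃━━━━━━━┛3                       · ─ ·
         ┃       ┃                             
         ┃       ┃4               ·       ·    
━━━━━━━━━┛       ┃                │       │    
                 ┃5               ·       ·    
                 ┃Cursor: (0,0)                
                 ┃                             
                 ┃                             
                 ┗━━━━━━━━━━━━━━━━━━━━━━━━━━━━━
                                               
                                               
                                               
                                               


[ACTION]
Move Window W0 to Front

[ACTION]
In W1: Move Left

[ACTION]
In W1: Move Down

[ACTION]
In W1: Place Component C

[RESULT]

                                               
                 ┏━━━━━━━━━━━━━━━━━━━━━━━━━━━━━
━━━━━━━━━━━━━━━━━┓ CircuitBoard                
━━━━━━━━━┓       ┃─────────────────────────────
         ┃───────┨   0 1 2 3 4 5 6 7 8 9       
─────────┨       ┃0   · ─ ·   G                
       ▼]┃       ┃                             
         ┃       ┃1  [C]                      S
ee  ( ) P┃       ┃                             
ng     ▼]┃       ┃2                       S    
        ]┃       ┃                        │    
         ┃━━━━━━━┛3                       · ─ ·
         ┃       ┃                             
         ┃       ┃4               ·       ·    
━━━━━━━━━┛       ┃                │       │    
                 ┃5               ·       ·    
                 ┃Cursor: (1,0)                
                 ┃                             
                 ┃                             
                 ┗━━━━━━━━━━━━━━━━━━━━━━━━━━━━━
                                               
                                               
                                               
                                               


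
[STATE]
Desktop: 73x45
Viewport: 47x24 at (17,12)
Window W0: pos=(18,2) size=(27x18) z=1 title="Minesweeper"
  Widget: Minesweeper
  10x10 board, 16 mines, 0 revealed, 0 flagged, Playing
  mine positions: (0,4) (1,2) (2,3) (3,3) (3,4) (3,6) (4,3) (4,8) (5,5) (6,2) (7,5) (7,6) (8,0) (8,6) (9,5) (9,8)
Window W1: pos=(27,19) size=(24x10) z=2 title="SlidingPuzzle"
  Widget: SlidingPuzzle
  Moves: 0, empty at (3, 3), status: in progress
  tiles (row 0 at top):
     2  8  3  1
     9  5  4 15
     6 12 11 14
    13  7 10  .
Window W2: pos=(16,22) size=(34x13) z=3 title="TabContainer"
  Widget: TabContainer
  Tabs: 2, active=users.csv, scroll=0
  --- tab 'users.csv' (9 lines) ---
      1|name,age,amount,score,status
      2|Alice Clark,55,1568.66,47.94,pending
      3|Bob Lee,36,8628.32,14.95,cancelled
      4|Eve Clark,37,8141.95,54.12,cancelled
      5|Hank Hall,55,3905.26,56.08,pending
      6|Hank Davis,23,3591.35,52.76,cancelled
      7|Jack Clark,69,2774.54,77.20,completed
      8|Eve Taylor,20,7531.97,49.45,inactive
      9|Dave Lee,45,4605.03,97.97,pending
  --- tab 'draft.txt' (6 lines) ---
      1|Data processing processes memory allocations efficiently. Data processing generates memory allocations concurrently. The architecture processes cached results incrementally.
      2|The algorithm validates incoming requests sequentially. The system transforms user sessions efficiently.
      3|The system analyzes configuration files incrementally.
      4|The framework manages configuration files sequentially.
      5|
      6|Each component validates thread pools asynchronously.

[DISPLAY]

 ┃■■■■■■■■■■               ┃                   
 ┃■■■■■■■■■■               ┃                   
 ┃■■■■■■■■■■               ┃                   
 ┃                         ┃                   
 ┃                         ┃                   
 ┃                         ┃                   
 ┃                         ┃                   
 ┗━━━━━━━━┏━━━━━━━━━━━━━━━━━━━━━━┓             
          ┃ SlidingPuzzle        ┃             
          ┠──────────────────────┨             
━━━━━━━━━━━━━━━━━━━━━━━━━━━━━━━━┓┃             
 TabContainer                   ┃┃             
────────────────────────────────┨┃             
[users.csv]│ draft.txt          ┃┃             
────────────────────────────────┃┃             
name,age,amount,score,status    ┃┃             
Alice Clark,55,1568.66,47.94,pen┃┛             
Bob Lee,36,8628.32,14.95,cancell┃              
Eve Clark,37,8141.95,54.12,cance┃              
Hank Hall,55,3905.26,56.08,pendi┃              
Hank Davis,23,3591.35,52.76,canc┃              
Jack Clark,69,2774.54,77.20,comp┃              
━━━━━━━━━━━━━━━━━━━━━━━━━━━━━━━━┛              
                                               


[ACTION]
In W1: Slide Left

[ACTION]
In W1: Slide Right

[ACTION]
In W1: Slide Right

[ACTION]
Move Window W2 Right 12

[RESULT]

 ┃■■■■■■■■■■               ┃                   
 ┃■■■■■■■■■■               ┃                   
 ┃■■■■■■■■■■               ┃                   
 ┃                         ┃                   
 ┃                         ┃                   
 ┃                         ┃                   
 ┃                         ┃                   
 ┗━━━━━━━━┏━━━━━━━━━━━━━━━━━━━━━━┓             
          ┃ SlidingPuzzle        ┃             
          ┠──────────────────────┨             
          ┃┏━━━━━━━━━━━━━━━━━━━━━━━━━━━━━━━━┓  
          ┃┃ TabContainer                   ┃  
          ┃┠────────────────────────────────┨  
          ┃┃[users.csv]│ draft.txt          ┃  
          ┃┃────────────────────────────────┃  
          ┃┃name,age,amount,score,status    ┃  
          ┗┃Alice Clark,55,1568.66,47.94,pen┃  
           ┃Bob Lee,36,8628.32,14.95,cancell┃  
           ┃Eve Clark,37,8141.95,54.12,cance┃  
           ┃Hank Hall,55,3905.26,56.08,pendi┃  
           ┃Hank Davis,23,3591.35,52.76,canc┃  
           ┃Jack Clark,69,2774.54,77.20,comp┃  
           ┗━━━━━━━━━━━━━━━━━━━━━━━━━━━━━━━━┛  
                                               


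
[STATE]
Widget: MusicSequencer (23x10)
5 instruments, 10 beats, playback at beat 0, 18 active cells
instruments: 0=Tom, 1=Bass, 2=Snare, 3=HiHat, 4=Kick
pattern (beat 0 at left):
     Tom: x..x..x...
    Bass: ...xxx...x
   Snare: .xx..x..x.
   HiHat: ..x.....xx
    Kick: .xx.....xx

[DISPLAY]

      ▼123456789       
   Tom█··█··█···       
  Bass···███···█       
 Snare·██··█··█·       
 HiHat··█·····██       
  Kick·██·····██       
                       
                       
                       
                       


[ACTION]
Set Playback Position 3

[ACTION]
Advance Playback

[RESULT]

      0123▼56789       
   Tom█··█··█···       
  Bass···███···█       
 Snare·██··█··█·       
 HiHat··█·····██       
  Kick·██·····██       
                       
                       
                       
                       


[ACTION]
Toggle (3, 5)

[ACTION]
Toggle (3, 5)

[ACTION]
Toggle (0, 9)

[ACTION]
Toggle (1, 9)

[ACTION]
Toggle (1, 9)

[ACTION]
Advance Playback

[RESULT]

      01234▼6789       
   Tom█··█··█··█       
  Bass···███···█       
 Snare·██··█··█·       
 HiHat··█·····██       
  Kick·██·····██       
                       
                       
                       
                       


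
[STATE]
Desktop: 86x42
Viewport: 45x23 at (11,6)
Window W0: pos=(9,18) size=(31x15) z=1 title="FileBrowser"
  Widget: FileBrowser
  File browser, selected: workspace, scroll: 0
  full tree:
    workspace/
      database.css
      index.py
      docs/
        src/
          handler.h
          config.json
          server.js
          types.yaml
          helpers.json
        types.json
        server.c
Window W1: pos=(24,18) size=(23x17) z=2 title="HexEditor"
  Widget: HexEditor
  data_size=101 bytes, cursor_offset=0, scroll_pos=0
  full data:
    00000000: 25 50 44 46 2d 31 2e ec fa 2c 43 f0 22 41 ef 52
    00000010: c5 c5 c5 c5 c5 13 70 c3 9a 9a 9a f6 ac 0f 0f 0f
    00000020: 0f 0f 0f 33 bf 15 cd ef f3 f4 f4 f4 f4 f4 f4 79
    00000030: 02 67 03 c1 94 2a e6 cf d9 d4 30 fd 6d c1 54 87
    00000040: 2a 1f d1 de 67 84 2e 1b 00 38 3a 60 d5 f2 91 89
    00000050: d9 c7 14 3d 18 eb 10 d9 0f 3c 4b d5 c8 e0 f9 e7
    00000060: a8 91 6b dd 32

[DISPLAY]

                                             
                                             
                                             
                                             
                                             
                                             
                                             
                                             
                                             
                                             
                                             
                                             
━━━━━━━━━━━━━┏━━━━━━━━━━━━━━━━━━━━━┓         
FileBrowser  ┃ HexEditor           ┃         
─────────────┠─────────────────────┨         
 [-] workspac┃00000000  25 50 44 46┃         
   database.c┃00000010  c5 c5 c5 c5┃         
   index.py  ┃00000020  0f 0f 0f 33┃         
   [+] docs/ ┃00000030  02 67 03 c1┃         
             ┃00000040  2a 1f d1 de┃         
             ┃00000050  d9 c7 14 3d┃         
             ┃00000060  a8 91 6b dd┃         
             ┃                     ┃         


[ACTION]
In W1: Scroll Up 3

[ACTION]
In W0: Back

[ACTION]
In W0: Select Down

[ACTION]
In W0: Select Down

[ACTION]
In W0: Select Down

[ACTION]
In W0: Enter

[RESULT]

                                             
                                             
                                             
                                             
                                             
                                             
                                             
                                             
                                             
                                             
                                             
                                             
━━━━━━━━━━━━━┏━━━━━━━━━━━━━━━━━━━━━┓         
FileBrowser  ┃ HexEditor           ┃         
─────────────┠─────────────────────┨         
 [-] workspac┃00000000  25 50 44 46┃         
   database.c┃00000010  c5 c5 c5 c5┃         
   index.py  ┃00000020  0f 0f 0f 33┃         
 > [-] docs/ ┃00000030  02 67 03 c1┃         
     [+] src/┃00000040  2a 1f d1 de┃         
     types.js┃00000050  d9 c7 14 3d┃         
     server.c┃00000060  a8 91 6b dd┃         
             ┃                     ┃         


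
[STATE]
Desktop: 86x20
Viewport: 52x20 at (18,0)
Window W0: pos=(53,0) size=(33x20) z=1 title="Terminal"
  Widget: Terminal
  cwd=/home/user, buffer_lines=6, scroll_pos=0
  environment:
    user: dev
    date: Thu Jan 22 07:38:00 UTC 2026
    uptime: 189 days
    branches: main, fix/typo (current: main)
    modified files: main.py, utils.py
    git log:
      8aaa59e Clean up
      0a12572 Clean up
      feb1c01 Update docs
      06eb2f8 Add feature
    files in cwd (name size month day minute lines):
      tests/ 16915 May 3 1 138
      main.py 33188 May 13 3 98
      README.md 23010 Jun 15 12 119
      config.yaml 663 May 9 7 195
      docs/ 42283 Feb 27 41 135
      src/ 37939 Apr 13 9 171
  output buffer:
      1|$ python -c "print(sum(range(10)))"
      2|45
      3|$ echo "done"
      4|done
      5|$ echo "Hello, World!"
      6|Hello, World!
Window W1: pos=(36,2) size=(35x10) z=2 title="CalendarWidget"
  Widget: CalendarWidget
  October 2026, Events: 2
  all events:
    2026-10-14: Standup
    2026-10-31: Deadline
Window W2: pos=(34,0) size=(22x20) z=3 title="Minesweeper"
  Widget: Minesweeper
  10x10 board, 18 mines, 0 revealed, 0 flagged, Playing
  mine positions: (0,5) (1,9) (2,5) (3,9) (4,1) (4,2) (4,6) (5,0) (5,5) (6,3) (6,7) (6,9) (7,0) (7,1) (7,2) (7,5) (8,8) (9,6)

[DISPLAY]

                ┏━━━━━━━━━━━━━━━━━━━━┓━━━━━━━━━━━━━━
                ┃ Minesweeper        ┃erminal       
                ┠────────────────────┨━━━━━━━━━━━━━━
                ┃■■■■■■■■■■          ┃              
                ┃■■■■■■■■■■          ┃──────────────
                ┃■■■■■■■■■■          ┃2026          
                ┃■■■■■■■■■■          ┃u             
                ┃■■■■■■■■■■          ┃4             
                ┃■■■■■■■■■■          ┃1             
                ┃■■■■■■■■■■          ┃18            
                ┃■■■■■■■■■■          ┃5             
                ┃■■■■■■■■■■          ┃━━━━━━━━━━━━━━
                ┃■■■■■■■■■■          ┃              
                ┃                    ┃              
                ┃                    ┃              
                ┃                    ┃              
                ┃                    ┃              
                ┃                    ┃              
                ┃                    ┃              
                ┗━━━━━━━━━━━━━━━━━━━━┛━━━━━━━━━━━━━━


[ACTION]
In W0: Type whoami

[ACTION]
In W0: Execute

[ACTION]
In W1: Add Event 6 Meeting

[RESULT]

                ┏━━━━━━━━━━━━━━━━━━━━┓━━━━━━━━━━━━━━
                ┃ Minesweeper        ┃erminal       
                ┠────────────────────┨━━━━━━━━━━━━━━
                ┃■■■■■■■■■■          ┃              
                ┃■■■■■■■■■■          ┃──────────────
                ┃■■■■■■■■■■          ┃2026          
                ┃■■■■■■■■■■          ┃u             
                ┃■■■■■■■■■■          ┃4             
                ┃■■■■■■■■■■          ┃11            
                ┃■■■■■■■■■■          ┃18            
                ┃■■■■■■■■■■          ┃5             
                ┃■■■■■■■■■■          ┃━━━━━━━━━━━━━━
                ┃■■■■■■■■■■          ┃              
                ┃                    ┃              
                ┃                    ┃              
                ┃                    ┃              
                ┃                    ┃              
                ┃                    ┃              
                ┃                    ┃              
                ┗━━━━━━━━━━━━━━━━━━━━┛━━━━━━━━━━━━━━


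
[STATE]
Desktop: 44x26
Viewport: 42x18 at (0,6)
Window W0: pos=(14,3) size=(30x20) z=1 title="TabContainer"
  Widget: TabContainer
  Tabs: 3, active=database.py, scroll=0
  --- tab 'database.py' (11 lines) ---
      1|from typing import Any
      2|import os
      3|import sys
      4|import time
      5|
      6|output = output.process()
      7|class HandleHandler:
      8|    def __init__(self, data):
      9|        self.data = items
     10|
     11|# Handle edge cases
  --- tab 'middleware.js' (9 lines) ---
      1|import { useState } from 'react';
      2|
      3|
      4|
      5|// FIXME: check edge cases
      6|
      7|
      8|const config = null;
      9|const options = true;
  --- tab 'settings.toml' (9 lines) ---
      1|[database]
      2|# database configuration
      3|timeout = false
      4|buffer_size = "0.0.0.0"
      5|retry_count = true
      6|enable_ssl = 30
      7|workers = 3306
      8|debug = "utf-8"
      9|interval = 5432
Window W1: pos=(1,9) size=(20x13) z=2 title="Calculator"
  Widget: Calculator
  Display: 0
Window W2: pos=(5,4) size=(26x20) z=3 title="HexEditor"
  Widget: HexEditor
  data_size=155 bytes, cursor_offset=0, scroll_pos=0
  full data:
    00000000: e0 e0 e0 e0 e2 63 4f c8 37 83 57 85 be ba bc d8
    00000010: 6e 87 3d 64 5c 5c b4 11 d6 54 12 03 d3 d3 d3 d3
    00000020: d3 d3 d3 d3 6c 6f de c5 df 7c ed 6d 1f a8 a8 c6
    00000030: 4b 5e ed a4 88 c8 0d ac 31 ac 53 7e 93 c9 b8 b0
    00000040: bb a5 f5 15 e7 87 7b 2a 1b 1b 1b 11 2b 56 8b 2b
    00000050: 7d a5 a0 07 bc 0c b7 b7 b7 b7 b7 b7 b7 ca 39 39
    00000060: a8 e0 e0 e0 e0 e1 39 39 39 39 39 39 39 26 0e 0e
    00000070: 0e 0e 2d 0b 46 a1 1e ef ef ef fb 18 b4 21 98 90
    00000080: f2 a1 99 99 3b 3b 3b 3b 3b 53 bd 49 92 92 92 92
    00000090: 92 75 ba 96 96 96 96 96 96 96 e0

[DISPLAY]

     ┠────────────────────────┨iddleware.j
     ┃00000000  E0 e0 e0 e0 e2┃───────────
     ┃00000010  6e 87 3d 64 5c┃rt Any     
 ┏━━━┃00000020  d3 d3 d3 d3 6c┃           
 ┃ Ca┃00000030  4b 5e ed a4 88┃           
 ┠───┃00000040  bb a5 f5 15 e7┃           
 ┃   ┃00000050  7d a5 a0 07 bc┃           
 ┃┌──┃00000060  a8 e0 e0 e0 e0┃process()  
 ┃│ 7┃00000070  0e 0e 2d 0b 46┃ler:       
 ┃├──┃00000080  f2 a1 99 99 3b┃(self, data
 ┃│ 4┃00000090  92 75 ba 96 96┃a = items  
 ┃├──┃                        ┃           
 ┃│ 1┃                        ┃ses        
 ┃├──┃                        ┃           
 ┃│ 0┃                        ┃           
 ┗━━━┃                        ┃           
     ┃                        ┃━━━━━━━━━━━
     ┗━━━━━━━━━━━━━━━━━━━━━━━━┛           


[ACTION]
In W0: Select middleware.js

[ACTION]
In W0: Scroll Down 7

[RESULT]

     ┠────────────────────────┨iddleware.j
     ┃00000000  E0 e0 e0 e0 e2┃───────────
     ┃00000010  6e 87 3d 64 5c┃ull;       
 ┏━━━┃00000020  d3 d3 d3 d3 6c┃true;      
 ┃ Ca┃00000030  4b 5e ed a4 88┃           
 ┠───┃00000040  bb a5 f5 15 e7┃           
 ┃   ┃00000050  7d a5 a0 07 bc┃           
 ┃┌──┃00000060  a8 e0 e0 e0 e0┃           
 ┃│ 7┃00000070  0e 0e 2d 0b 46┃           
 ┃├──┃00000080  f2 a1 99 99 3b┃           
 ┃│ 4┃00000090  92 75 ba 96 96┃           
 ┃├──┃                        ┃           
 ┃│ 1┃                        ┃           
 ┃├──┃                        ┃           
 ┃│ 0┃                        ┃           
 ┗━━━┃                        ┃           
     ┃                        ┃━━━━━━━━━━━
     ┗━━━━━━━━━━━━━━━━━━━━━━━━┛           


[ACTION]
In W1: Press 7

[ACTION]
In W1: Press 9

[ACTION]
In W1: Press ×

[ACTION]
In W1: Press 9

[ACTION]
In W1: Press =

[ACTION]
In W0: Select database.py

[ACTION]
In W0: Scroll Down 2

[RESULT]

     ┠────────────────────────┨iddleware.j
     ┃00000000  E0 e0 e0 e0 e2┃───────────
     ┃00000010  6e 87 3d 64 5c┃           
 ┏━━━┃00000020  d3 d3 d3 d3 6c┃           
 ┃ Ca┃00000030  4b 5e ed a4 88┃           
 ┠───┃00000040  bb a5 f5 15 e7┃process()  
 ┃   ┃00000050  7d a5 a0 07 bc┃ler:       
 ┃┌──┃00000060  a8 e0 e0 e0 e0┃(self, data
 ┃│ 7┃00000070  0e 0e 2d 0b 46┃a = items  
 ┃├──┃00000080  f2 a1 99 99 3b┃           
 ┃│ 4┃00000090  92 75 ba 96 96┃ses        
 ┃├──┃                        ┃           
 ┃│ 1┃                        ┃           
 ┃├──┃                        ┃           
 ┃│ 0┃                        ┃           
 ┗━━━┃                        ┃           
     ┃                        ┃━━━━━━━━━━━
     ┗━━━━━━━━━━━━━━━━━━━━━━━━┛           


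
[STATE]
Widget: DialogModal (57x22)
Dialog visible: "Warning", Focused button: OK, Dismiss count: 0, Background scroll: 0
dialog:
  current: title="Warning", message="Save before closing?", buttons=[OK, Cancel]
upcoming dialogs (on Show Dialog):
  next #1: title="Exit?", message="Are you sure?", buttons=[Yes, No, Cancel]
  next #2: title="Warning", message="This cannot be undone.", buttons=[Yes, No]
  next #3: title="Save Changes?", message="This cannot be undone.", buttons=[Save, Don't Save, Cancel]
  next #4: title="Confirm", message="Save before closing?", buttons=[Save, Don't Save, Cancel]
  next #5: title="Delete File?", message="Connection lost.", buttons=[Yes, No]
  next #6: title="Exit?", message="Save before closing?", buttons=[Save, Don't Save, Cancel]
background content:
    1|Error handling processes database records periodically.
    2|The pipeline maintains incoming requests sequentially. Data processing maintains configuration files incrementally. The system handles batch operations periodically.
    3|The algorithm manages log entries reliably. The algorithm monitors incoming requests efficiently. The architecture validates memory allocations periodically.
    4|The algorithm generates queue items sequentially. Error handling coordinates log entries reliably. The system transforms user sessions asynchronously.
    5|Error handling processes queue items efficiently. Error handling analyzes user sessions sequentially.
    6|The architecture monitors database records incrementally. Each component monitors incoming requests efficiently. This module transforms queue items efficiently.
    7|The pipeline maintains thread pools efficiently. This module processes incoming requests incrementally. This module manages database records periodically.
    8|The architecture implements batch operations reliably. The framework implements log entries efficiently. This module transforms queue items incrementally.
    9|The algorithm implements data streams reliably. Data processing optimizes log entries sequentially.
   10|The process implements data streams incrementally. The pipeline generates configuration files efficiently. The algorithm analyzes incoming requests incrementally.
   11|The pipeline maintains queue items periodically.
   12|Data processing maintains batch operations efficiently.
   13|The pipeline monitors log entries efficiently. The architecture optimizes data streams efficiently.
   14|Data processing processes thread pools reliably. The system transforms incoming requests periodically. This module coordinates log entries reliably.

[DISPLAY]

Error handling processes database records periodically.  
The pipeline maintains incoming requests sequentially. Da
The algorithm manages log entries reliably. The algorithm
The algorithm generates queue items sequentially. Error h
Error handling processes queue items efficiently. Error h
The architecture monitors database records incrementally.
The pipeline maintains thread pools efficiently. This mod
The architecture implements batch operations reliably. Th
The algorithm im┌──────────────────────┐liably. Data proc
The process impl│       Warning        │ementally. The pi
The pipeline mai│ Save before closing? │dically.         
Data processing │    [OK]  Cancel      │ns efficiently.  
The pipeline mon└──────────────────────┘ently. The archit
Data processing processes thread pools reliably. The syst
                                                         
                                                         
                                                         
                                                         
                                                         
                                                         
                                                         
                                                         


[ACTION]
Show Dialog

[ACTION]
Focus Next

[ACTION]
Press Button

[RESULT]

Error handling processes database records periodically.  
The pipeline maintains incoming requests sequentially. Da
The algorithm manages log entries reliably. The algorithm
The algorithm generates queue items sequentially. Error h
Error handling processes queue items efficiently. Error h
The architecture monitors database records incrementally.
The pipeline maintains thread pools efficiently. This mod
The architecture implements batch operations reliably. Th
The algorithm implements data streams reliably. Data proc
The process implements data streams incrementally. The pi
The pipeline maintains queue items periodically.         
Data processing maintains batch operations efficiently.  
The pipeline monitors log entries efficiently. The archit
Data processing processes thread pools reliably. The syst
                                                         
                                                         
                                                         
                                                         
                                                         
                                                         
                                                         
                                                         


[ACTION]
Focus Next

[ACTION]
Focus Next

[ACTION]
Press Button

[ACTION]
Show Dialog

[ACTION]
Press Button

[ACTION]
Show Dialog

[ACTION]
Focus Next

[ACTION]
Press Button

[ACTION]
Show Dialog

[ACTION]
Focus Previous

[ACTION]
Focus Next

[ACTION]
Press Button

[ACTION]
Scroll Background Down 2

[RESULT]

The algorithm manages log entries reliably. The algorithm
The algorithm generates queue items sequentially. Error h
Error handling processes queue items efficiently. Error h
The architecture monitors database records incrementally.
The pipeline maintains thread pools efficiently. This mod
The architecture implements batch operations reliably. Th
The algorithm implements data streams reliably. Data proc
The process implements data streams incrementally. The pi
The pipeline maintains queue items periodically.         
Data processing maintains batch operations efficiently.  
The pipeline monitors log entries efficiently. The archit
Data processing processes thread pools reliably. The syst
                                                         
                                                         
                                                         
                                                         
                                                         
                                                         
                                                         
                                                         
                                                         
                                                         


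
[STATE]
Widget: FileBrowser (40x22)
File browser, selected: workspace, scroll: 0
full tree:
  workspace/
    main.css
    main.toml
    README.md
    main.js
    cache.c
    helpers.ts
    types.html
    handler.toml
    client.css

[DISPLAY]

> [-] workspace/                        
    main.css                            
    main.toml                           
    README.md                           
    main.js                             
    cache.c                             
    helpers.ts                          
    types.html                          
    handler.toml                        
    client.css                          
                                        
                                        
                                        
                                        
                                        
                                        
                                        
                                        
                                        
                                        
                                        
                                        


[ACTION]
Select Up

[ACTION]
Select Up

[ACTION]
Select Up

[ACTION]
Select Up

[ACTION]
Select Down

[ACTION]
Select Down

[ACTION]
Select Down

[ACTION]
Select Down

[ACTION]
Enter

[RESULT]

  [-] workspace/                        
    main.css                            
    main.toml                           
    README.md                           
  > main.js                             
    cache.c                             
    helpers.ts                          
    types.html                          
    handler.toml                        
    client.css                          
                                        
                                        
                                        
                                        
                                        
                                        
                                        
                                        
                                        
                                        
                                        
                                        
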